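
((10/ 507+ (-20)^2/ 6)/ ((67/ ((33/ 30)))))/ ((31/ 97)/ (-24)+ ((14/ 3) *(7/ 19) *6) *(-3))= -548344104/ 15506316319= -0.04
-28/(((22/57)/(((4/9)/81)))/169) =-179816/2673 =-67.27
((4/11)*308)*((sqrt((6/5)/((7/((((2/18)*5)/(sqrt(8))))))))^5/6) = 2*2^(3/4)*sqrt(21)/3969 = 0.00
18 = 18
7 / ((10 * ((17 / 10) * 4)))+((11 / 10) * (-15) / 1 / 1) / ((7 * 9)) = -227 / 1428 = -0.16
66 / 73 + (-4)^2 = 1234 / 73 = 16.90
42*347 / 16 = 7287 / 8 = 910.88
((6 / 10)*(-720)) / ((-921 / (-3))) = -432 / 307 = -1.41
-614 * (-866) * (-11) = -5848964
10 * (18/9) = 20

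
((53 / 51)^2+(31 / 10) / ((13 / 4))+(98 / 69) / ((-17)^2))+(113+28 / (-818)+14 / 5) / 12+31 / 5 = 113782401013 / 6361577820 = 17.89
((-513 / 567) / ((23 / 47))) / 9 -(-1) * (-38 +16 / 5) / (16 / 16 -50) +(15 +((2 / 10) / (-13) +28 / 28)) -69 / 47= 1396389481 / 92960595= 15.02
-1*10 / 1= -10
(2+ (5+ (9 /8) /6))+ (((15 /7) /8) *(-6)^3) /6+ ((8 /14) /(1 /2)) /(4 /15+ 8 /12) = -965 /784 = -1.23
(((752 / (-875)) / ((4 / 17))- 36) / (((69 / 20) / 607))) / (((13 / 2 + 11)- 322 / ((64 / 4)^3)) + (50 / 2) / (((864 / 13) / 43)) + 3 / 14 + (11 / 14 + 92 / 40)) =-1552746479616 / 8211844445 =-189.09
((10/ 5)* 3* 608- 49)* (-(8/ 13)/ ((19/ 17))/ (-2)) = 990.82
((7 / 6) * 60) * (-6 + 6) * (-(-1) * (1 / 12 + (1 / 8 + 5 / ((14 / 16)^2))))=0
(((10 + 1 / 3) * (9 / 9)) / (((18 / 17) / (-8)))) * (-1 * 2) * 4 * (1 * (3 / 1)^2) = 16864 / 3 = 5621.33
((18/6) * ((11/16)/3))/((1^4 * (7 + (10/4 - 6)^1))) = 11/56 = 0.20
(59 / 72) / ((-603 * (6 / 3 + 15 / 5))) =-59 / 217080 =-0.00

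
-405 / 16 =-25.31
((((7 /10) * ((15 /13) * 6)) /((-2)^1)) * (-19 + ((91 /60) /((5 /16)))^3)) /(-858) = 281490433 /1045687500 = 0.27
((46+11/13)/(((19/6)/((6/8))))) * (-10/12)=-9135/988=-9.25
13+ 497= 510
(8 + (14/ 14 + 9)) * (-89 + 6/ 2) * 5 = -7740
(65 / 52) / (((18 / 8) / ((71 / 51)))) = 355 / 459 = 0.77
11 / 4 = 2.75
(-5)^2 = 25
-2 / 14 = -1 / 7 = -0.14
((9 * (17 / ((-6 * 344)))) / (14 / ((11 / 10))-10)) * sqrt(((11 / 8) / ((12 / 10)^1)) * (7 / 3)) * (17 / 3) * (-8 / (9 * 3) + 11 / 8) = -740707 * sqrt(385) / 53498880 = -0.27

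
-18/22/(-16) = 9/176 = 0.05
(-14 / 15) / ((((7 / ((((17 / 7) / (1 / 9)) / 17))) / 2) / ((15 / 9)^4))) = -500 / 189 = -2.65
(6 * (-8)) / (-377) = 48 / 377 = 0.13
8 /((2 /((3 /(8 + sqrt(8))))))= 12 /7 - 3 * sqrt(2) /7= 1.11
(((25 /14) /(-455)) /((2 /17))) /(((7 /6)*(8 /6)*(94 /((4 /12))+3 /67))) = -17085 /224697928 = -0.00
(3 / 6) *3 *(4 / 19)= 6 / 19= 0.32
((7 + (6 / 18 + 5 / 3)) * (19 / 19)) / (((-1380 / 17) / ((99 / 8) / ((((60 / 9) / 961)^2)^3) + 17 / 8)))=-2899166949209030152857681 / 235520000000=-12309642277551.93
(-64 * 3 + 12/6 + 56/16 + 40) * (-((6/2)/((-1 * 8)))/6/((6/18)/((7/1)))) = -6153/32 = -192.28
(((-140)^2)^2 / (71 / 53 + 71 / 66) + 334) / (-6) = -95985321569 / 3621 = -26507959.56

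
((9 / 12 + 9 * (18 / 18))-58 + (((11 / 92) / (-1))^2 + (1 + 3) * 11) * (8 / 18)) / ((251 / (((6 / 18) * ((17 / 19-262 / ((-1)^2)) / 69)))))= 75288136 / 522219807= 0.14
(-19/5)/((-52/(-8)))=-38/65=-0.58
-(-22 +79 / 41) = 823 / 41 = 20.07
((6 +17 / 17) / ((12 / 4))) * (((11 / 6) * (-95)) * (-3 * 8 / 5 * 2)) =11704 / 3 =3901.33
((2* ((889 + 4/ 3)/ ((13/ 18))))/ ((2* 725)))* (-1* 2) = -32052/ 9425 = -3.40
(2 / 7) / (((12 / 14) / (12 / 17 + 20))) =352 / 51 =6.90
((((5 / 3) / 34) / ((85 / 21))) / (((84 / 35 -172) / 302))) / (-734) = 5285 / 179882848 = 0.00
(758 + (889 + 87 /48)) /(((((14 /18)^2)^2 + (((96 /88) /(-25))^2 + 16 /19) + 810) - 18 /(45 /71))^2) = 2344602947714457851953125 /871386285698151557678903056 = 0.00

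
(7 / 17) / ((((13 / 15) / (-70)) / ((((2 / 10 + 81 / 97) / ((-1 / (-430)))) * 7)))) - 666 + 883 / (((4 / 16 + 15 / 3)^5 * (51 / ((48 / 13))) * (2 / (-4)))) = -9129914378860610 / 87550873137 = -104281.25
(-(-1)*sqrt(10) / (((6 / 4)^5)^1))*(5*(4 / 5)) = 128*sqrt(10) / 243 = 1.67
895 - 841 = 54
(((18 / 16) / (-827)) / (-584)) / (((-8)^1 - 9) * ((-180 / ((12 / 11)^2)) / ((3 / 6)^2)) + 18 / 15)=45 / 198716217664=0.00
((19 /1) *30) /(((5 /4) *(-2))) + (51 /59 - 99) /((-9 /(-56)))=-148436 /177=-838.62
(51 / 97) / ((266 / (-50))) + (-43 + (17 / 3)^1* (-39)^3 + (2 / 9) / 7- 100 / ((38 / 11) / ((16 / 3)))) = -336338.45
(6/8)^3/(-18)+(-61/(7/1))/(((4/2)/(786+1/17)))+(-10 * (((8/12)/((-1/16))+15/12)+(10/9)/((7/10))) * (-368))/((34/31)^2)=-63801735197/2330496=-27376.89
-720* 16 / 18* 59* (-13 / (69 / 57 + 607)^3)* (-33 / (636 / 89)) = -25751875435 / 2555927265114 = -0.01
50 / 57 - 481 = -480.12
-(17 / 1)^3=-4913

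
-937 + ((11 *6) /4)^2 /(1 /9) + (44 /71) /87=37389557 /24708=1513.26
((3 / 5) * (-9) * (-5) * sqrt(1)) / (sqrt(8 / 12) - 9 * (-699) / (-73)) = -37198683 / 118719385 - 143883 * sqrt(6) / 118719385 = -0.32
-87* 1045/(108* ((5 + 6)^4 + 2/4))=-30305/527094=-0.06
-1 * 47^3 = -103823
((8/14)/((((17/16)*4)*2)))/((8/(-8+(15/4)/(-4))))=-143/1904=-0.08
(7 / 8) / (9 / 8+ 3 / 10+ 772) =0.00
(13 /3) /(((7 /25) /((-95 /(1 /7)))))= -30875 /3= -10291.67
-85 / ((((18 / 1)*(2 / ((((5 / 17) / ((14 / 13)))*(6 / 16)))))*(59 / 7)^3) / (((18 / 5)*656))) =-391755 / 410758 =-0.95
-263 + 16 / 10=-1307 / 5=-261.40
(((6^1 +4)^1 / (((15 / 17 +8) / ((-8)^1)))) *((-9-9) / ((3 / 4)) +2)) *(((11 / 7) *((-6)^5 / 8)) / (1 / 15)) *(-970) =4654612512000 / 1057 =4403606917.69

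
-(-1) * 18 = 18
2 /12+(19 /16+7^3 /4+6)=4469 /48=93.10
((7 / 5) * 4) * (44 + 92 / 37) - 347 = -3207 / 37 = -86.68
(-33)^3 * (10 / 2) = -179685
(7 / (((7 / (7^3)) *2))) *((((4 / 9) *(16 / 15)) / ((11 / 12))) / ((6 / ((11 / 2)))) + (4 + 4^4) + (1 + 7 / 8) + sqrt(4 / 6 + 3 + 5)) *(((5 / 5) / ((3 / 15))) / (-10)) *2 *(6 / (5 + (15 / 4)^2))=-14320.60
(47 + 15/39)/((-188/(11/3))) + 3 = 3805/1833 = 2.08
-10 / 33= -0.30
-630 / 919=-0.69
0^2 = 0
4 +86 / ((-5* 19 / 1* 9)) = 3334 / 855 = 3.90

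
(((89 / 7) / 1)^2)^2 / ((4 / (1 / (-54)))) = -62742241 / 518616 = -120.98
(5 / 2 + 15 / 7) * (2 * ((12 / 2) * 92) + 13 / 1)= 72605 / 14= 5186.07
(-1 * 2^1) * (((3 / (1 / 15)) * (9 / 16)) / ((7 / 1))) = -405 / 56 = -7.23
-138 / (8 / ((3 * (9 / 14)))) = -1863 / 56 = -33.27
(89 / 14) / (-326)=-89 / 4564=-0.02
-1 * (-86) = 86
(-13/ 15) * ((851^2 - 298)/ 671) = -3136913/ 3355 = -935.00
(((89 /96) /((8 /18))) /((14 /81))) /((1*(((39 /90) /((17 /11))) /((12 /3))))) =5514885 /32032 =172.17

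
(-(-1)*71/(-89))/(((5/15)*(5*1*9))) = -0.05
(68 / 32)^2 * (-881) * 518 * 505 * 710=-11822062375025 / 16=-738878898439.06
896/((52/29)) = 6496/13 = 499.69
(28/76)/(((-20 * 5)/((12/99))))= -7/15675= -0.00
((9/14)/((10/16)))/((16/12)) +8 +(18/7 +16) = 957/35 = 27.34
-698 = -698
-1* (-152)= 152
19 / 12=1.58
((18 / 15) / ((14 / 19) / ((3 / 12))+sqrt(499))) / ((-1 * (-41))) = -2128 / 12095205+722 * sqrt(499) / 12095205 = 0.00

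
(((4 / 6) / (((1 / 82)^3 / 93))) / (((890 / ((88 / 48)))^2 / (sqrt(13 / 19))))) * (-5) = -258522671 * sqrt(247) / 6772455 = -599.93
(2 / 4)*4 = 2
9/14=0.64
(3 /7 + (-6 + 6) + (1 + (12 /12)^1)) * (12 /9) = 68 /21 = 3.24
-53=-53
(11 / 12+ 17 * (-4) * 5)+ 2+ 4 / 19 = -76807 / 228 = -336.87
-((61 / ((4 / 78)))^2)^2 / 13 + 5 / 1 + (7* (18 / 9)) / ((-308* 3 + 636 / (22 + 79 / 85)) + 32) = -64850309098087683 / 421112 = -153997770422.33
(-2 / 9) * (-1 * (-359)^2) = 28640.22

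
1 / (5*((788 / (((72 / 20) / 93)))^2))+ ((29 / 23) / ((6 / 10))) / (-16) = -0.13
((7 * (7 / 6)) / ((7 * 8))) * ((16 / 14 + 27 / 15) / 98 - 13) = -14829 / 7840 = -1.89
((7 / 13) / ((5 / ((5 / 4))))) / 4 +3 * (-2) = -1241 / 208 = -5.97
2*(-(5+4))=-18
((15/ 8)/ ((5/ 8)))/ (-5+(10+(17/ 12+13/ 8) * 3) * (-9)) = -24/ 1417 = -0.02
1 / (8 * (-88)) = -1 / 704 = -0.00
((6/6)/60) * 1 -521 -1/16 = -125051/240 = -521.05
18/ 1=18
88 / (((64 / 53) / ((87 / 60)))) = 16907 / 160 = 105.67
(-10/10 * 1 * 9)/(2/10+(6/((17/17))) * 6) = -45/181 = -0.25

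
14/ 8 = 7/ 4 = 1.75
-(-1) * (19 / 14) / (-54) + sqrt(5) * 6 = -19 / 756 + 6 * sqrt(5) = 13.39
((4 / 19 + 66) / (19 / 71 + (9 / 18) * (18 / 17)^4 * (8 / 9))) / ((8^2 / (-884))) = -824322118919 / 744720200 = -1106.89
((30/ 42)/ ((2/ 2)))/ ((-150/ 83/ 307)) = -25481/ 210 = -121.34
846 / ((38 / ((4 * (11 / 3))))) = 6204 / 19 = 326.53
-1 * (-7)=7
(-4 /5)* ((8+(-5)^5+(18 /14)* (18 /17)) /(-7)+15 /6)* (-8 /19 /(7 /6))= 71585952 /553945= 129.23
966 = 966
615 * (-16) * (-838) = 8245920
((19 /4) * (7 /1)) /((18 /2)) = 133 /36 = 3.69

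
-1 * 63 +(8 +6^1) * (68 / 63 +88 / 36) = -41 / 3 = -13.67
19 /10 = 1.90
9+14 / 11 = 113 / 11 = 10.27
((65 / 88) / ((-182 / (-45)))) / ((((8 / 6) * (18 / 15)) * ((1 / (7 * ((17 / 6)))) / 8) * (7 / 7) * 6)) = 2125 / 704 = 3.02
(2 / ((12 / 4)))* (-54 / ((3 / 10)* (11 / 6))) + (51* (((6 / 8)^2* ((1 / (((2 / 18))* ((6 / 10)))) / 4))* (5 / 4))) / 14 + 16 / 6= -6290023 / 118272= -53.18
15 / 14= 1.07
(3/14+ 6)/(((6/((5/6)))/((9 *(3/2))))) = 1305/112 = 11.65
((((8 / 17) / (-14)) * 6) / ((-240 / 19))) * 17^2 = 323 / 70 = 4.61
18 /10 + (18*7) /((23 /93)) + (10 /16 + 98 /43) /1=20341053 /39560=514.18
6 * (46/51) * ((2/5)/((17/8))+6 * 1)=48392/1445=33.49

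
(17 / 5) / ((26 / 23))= 391 / 130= 3.01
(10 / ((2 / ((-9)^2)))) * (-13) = -5265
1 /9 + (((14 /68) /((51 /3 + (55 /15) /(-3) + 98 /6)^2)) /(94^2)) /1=25091718007 /225825416136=0.11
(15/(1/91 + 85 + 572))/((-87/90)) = -0.02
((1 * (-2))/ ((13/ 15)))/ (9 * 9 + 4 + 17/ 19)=-95/ 3536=-0.03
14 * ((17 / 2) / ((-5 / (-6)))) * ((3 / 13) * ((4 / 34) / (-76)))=-63 / 1235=-0.05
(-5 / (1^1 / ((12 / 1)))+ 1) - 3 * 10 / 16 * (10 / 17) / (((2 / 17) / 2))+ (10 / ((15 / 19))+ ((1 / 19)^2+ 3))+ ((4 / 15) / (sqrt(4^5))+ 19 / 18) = -7929727 / 129960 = -61.02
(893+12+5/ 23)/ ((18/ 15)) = 17350/ 23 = 754.35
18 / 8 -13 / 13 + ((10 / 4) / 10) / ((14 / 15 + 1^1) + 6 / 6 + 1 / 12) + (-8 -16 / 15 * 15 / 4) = -7723 / 724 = -10.67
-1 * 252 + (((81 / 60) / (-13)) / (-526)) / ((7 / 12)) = -60311079 / 239330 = -252.00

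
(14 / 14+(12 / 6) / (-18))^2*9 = 64 / 9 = 7.11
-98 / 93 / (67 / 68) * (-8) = 8.56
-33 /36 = -11 /12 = -0.92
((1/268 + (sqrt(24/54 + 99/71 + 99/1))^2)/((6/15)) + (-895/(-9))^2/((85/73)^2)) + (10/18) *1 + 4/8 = 6723458408551/890852904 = 7547.22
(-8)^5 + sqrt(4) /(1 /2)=-32764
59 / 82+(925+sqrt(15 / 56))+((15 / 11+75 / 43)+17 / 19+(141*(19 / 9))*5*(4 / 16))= sqrt(210) / 28+5756067985 / 4421604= 1302.32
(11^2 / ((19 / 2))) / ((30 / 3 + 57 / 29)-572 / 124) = 108779 / 62795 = 1.73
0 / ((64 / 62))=0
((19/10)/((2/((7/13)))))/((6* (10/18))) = 399/2600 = 0.15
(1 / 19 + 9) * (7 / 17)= 1204 / 323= 3.73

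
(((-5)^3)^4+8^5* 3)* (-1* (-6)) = 1465433574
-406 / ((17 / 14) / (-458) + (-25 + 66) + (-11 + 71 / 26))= -33842536 / 2728085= -12.41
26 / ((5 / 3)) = 78 / 5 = 15.60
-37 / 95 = -0.39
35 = 35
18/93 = 6/31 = 0.19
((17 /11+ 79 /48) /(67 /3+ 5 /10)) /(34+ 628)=1685 /7981072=0.00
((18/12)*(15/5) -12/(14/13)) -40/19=-2327/266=-8.75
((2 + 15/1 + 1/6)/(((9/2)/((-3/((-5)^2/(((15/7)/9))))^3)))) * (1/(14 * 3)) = -0.00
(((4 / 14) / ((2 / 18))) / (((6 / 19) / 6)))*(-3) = -1026 / 7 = -146.57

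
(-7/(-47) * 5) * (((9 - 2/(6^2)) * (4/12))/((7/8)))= 3220/1269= 2.54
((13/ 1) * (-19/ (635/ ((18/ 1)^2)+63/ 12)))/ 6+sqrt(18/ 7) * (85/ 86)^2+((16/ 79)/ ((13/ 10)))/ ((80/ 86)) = -6648167/ 1199536+21675 * sqrt(14)/ 51772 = -3.98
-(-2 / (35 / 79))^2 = -24964 / 1225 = -20.38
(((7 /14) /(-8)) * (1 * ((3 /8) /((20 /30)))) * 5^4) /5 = -1125 /256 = -4.39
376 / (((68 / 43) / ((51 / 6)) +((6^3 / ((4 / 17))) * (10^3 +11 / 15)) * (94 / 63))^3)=160216543375 / 1097399463092104842590327784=0.00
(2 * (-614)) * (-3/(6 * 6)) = 307/3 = 102.33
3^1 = 3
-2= -2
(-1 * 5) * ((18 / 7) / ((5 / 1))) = -18 / 7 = -2.57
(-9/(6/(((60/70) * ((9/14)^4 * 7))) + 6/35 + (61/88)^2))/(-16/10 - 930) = 40011602400/26950244240291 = 0.00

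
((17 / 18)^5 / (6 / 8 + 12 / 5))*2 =7099285 / 14880348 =0.48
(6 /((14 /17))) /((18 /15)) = 85 /14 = 6.07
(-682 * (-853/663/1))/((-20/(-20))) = 581746/663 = 877.44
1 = 1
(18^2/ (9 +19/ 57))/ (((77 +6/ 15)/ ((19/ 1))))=2565/ 301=8.52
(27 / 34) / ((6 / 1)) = 9 / 68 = 0.13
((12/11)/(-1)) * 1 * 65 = -780/11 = -70.91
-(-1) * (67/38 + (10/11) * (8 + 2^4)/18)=2.98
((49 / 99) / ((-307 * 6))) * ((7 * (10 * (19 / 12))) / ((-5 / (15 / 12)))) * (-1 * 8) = -32585 / 547074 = -0.06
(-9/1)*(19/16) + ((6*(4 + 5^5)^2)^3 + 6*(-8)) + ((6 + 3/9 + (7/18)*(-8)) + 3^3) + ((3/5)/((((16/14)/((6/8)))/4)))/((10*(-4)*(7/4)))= 182444022722503694213736761/900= 202715580802781882459707.50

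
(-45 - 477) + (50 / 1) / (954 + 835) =-933808 / 1789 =-521.97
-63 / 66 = -21 / 22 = -0.95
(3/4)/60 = 1/80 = 0.01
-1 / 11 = -0.09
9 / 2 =4.50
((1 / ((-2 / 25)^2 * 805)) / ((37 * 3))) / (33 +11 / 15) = 625 / 12056968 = 0.00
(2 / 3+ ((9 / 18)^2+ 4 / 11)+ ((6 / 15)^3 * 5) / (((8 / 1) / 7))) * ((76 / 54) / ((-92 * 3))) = -97831 / 12295800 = -0.01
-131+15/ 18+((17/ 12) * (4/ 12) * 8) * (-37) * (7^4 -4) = -670355/ 2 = -335177.50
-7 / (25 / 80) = -22.40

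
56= 56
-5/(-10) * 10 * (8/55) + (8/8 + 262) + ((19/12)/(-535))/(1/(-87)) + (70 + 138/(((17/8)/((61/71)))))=11074712967/28412780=389.78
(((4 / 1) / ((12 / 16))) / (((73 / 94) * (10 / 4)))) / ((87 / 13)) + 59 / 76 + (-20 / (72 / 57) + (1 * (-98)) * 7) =-5072779051 / 7240140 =-700.65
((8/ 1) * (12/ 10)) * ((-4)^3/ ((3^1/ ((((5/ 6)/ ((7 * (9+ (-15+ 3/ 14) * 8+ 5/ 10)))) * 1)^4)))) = -128000/ 435797397329121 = -0.00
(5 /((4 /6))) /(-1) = -15 /2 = -7.50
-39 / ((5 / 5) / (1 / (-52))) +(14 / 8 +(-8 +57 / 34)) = -65 / 17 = -3.82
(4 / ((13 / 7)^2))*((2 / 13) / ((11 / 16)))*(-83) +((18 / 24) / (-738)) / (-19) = -9732664729 / 451826232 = -21.54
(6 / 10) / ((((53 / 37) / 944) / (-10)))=-209568 / 53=-3954.11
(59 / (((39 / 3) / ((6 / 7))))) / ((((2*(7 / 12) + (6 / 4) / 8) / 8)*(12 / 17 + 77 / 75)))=34663680 / 2613247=13.26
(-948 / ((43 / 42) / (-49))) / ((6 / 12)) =3901968 / 43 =90743.44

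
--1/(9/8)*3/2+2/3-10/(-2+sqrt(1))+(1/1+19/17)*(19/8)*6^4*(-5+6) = 111012/17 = 6530.12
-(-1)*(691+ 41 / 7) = 4878 / 7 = 696.86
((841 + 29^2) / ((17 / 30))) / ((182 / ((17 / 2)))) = 12615 / 91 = 138.63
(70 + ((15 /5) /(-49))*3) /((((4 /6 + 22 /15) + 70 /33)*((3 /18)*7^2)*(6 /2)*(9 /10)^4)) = 1881550000 /1843096437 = 1.02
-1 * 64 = -64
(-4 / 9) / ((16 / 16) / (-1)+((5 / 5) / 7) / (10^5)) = 2800000 / 6299991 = 0.44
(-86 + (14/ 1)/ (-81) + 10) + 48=-2282/ 81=-28.17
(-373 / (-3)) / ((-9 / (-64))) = 23872 / 27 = 884.15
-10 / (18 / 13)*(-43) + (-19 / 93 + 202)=142946 / 279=512.35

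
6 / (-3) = -2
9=9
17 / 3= 5.67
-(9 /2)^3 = -729 /8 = -91.12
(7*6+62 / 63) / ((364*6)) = 677 / 34398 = 0.02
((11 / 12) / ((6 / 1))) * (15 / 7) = 55 / 168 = 0.33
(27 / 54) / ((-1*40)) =-1 / 80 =-0.01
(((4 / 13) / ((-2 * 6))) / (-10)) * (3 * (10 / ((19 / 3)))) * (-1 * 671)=-2013 / 247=-8.15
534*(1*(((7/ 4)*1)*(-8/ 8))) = -1869/ 2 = -934.50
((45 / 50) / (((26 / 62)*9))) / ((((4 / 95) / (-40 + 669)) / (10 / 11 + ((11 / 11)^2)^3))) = 7780101 / 1144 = 6800.79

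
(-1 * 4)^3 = -64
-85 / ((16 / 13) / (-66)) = 4558.12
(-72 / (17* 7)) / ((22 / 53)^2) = -50562 / 14399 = -3.51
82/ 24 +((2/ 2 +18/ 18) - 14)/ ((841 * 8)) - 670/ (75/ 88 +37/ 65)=-38396362147/ 82058052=-467.92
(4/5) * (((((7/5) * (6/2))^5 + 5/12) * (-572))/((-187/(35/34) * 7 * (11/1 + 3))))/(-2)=-16.80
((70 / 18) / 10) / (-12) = -7 / 216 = -0.03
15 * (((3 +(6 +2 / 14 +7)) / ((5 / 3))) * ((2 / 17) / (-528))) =-339 / 10472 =-0.03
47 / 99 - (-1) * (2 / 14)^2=2402 / 4851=0.50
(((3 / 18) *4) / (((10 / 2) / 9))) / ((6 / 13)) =13 / 5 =2.60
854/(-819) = -122/117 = -1.04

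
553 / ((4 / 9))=4977 / 4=1244.25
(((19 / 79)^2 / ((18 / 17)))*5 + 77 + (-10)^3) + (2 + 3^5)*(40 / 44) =-865002079 / 1235718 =-700.00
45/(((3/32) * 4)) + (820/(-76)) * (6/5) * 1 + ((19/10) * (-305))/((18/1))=51203/684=74.86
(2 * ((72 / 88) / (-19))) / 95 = -18 / 19855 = -0.00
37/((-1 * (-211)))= 37/211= 0.18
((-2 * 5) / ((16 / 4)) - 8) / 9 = -7 / 6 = -1.17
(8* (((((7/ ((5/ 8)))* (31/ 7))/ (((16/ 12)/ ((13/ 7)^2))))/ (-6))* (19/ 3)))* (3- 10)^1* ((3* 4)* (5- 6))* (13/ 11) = -107555.99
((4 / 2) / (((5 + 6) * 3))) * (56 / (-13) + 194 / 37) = 300 / 5291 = 0.06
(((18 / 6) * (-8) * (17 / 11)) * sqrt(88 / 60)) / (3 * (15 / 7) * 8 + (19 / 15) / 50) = -142800 * sqrt(330) / 2971463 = -0.87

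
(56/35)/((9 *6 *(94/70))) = 28/1269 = 0.02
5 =5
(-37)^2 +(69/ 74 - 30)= 99155/ 74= 1339.93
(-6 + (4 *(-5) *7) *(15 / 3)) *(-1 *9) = 6354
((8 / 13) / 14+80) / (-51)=-1.57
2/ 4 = 0.50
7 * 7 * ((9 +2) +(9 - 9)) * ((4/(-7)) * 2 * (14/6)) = -4312/3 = -1437.33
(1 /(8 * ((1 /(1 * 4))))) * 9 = 9 /2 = 4.50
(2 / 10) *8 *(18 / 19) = 144 / 95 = 1.52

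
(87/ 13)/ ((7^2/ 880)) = 76560/ 637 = 120.19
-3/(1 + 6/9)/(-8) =9/40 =0.22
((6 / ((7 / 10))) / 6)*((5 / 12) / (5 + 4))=25 / 378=0.07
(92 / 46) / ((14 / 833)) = 119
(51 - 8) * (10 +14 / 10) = 490.20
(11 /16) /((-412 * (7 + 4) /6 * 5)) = -3 /16480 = -0.00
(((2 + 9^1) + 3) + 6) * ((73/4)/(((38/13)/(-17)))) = -80665/38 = -2122.76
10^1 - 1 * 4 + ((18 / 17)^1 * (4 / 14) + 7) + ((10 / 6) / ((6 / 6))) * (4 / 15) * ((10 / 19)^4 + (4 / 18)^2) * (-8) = 145321816775 / 11305477071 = 12.85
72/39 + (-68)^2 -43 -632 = 51361/13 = 3950.85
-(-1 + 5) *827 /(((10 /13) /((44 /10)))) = -473044 /25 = -18921.76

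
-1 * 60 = -60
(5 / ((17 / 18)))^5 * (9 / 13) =53144100000 / 18458141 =2879.17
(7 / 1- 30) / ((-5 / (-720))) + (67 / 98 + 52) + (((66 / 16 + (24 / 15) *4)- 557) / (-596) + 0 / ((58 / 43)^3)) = -3258.40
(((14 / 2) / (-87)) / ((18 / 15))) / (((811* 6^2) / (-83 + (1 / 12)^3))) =0.00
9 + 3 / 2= 10.50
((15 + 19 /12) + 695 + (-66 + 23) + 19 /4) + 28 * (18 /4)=2398 /3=799.33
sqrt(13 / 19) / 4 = sqrt(247) / 76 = 0.21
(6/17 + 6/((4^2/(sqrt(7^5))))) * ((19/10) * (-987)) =-2756691 * sqrt(7)/80 - 56259/85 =-91830.86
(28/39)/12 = 7/117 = 0.06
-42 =-42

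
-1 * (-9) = 9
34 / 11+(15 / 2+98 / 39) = 11243 / 858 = 13.10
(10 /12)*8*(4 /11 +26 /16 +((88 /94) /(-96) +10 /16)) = 161545 /9306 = 17.36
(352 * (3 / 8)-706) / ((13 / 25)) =-14350 / 13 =-1103.85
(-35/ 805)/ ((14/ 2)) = -0.01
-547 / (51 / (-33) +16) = -6017 / 159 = -37.84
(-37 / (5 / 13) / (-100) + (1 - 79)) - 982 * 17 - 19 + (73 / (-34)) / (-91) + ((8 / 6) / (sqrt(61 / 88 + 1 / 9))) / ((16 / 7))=-12987076143 / 773500 + sqrt(286) / 26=-16789.36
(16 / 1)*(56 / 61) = 896 / 61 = 14.69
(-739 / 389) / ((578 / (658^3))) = -105266970284 / 112421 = -936363.94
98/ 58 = 49/ 29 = 1.69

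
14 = 14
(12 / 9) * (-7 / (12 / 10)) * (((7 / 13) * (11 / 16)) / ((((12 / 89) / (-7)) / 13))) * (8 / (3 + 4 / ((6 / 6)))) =239855 / 108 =2220.88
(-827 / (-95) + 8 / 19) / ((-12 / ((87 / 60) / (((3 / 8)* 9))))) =-8381 / 25650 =-0.33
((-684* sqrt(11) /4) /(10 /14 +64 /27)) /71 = -32319* sqrt(11) /41393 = -2.59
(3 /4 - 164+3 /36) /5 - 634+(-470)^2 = 6607001 /30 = 220233.37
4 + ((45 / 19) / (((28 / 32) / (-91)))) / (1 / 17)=-79484 / 19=-4183.37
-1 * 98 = -98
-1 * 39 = -39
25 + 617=642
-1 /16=-0.06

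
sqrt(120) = 2 * sqrt(30) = 10.95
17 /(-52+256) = 1 /12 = 0.08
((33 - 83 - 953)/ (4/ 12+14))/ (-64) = 3009/ 2752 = 1.09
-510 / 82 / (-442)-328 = -349633 / 1066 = -327.99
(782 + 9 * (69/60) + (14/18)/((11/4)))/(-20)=-1569413/39600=-39.63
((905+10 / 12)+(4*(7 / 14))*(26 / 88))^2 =821604.91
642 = 642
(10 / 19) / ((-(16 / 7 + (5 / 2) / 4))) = -560 / 3097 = -0.18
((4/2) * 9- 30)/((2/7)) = -42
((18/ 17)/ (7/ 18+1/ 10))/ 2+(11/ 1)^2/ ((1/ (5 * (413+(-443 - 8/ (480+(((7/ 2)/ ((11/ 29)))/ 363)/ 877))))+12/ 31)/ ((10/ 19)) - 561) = 28413155248499104935/ 32774709909260790658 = 0.87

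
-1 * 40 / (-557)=40 / 557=0.07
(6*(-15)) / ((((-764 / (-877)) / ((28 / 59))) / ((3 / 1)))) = -147.09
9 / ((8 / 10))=45 / 4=11.25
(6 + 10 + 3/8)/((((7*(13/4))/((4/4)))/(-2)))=-131/91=-1.44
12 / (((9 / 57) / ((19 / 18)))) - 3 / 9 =719 / 9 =79.89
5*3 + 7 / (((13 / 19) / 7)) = 1126 / 13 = 86.62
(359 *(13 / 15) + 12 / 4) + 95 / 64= 302993 / 960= 315.62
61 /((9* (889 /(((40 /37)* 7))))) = 2440 /42291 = 0.06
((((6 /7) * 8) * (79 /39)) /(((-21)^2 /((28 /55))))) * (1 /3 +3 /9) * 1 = 10112 /945945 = 0.01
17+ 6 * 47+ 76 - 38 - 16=321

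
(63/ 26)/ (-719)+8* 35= 5234257/ 18694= 280.00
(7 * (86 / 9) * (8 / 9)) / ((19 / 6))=9632 / 513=18.78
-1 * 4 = -4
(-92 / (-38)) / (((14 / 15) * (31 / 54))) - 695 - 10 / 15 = -8548811 / 12369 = -691.15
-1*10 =-10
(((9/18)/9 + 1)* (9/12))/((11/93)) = 589/88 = 6.69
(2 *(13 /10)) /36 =13 /180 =0.07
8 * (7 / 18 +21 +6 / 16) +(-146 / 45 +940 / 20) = 3268 / 15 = 217.87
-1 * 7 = -7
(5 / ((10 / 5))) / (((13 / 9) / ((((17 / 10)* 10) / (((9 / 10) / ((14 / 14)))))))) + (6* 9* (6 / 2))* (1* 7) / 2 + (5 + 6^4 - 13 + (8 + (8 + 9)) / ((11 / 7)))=272215 / 143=1903.60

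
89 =89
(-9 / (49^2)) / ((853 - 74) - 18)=-9 / 1827161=-0.00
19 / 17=1.12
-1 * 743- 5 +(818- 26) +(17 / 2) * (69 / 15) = 831 / 10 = 83.10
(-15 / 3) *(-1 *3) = 15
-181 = -181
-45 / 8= -5.62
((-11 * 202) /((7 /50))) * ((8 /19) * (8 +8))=-14220800 /133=-106923.31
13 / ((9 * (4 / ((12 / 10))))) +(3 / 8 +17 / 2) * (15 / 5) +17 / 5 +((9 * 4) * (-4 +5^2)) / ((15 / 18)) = 112519 / 120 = 937.66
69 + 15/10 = 141/2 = 70.50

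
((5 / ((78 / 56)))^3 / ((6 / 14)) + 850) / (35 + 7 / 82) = 13978658900 / 511982289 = 27.30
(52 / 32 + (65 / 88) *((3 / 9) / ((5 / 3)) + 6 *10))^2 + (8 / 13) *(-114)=3231285 / 1573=2054.22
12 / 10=6 / 5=1.20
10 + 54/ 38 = 217/ 19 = 11.42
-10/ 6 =-5/ 3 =-1.67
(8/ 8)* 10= 10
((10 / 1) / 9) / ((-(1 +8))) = -10 / 81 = -0.12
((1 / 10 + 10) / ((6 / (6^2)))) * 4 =1212 / 5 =242.40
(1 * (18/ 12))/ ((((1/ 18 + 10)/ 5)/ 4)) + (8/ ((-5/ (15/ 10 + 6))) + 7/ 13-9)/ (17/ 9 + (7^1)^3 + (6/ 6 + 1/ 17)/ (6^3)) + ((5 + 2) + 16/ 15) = 16376002739/ 1489978425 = 10.99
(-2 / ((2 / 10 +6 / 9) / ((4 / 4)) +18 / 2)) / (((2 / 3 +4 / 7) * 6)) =-105 / 3848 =-0.03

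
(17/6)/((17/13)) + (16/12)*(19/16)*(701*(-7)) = -31069/4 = -7767.25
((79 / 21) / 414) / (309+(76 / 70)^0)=79 / 2695140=0.00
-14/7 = -2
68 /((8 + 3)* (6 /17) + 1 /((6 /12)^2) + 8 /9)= 5202 /671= 7.75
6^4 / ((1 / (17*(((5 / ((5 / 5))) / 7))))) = 110160 / 7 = 15737.14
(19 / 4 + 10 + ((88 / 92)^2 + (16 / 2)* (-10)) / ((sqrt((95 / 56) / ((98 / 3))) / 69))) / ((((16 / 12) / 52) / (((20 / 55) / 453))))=767 / 1661 - 60913216* sqrt(1995) / 3629285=-749.19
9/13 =0.69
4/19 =0.21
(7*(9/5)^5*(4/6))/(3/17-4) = -4684554/203125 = -23.06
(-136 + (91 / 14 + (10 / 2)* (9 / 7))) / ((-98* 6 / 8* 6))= 1723 / 6174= 0.28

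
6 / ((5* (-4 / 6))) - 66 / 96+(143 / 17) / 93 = -303179 / 126480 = -2.40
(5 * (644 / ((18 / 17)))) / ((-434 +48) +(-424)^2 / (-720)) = -68425 / 14303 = -4.78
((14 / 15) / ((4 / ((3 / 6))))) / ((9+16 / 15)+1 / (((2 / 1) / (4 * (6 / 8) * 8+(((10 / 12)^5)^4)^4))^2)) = 74503529388702471693761799791075442026154152927401592609153047417660226961194193646163877383663213601894988228815141935775744 / 98387235785864175632423888375915799279175777628810951988664461105887782202696917662408159283066126201794398586347103746144592773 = 0.00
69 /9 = 23 /3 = 7.67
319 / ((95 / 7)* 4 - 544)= -0.65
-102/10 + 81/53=-2298/265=-8.67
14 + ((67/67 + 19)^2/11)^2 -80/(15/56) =376666/363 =1037.65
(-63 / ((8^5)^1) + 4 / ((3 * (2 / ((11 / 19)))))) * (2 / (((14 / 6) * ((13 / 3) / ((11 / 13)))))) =23671065 / 368263168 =0.06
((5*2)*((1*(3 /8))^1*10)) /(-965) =-15 /386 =-0.04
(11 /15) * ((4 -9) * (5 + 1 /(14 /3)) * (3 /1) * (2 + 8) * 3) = -12045 /7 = -1720.71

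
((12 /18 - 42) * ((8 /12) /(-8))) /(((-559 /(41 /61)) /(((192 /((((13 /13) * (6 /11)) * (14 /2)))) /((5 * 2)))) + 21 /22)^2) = 1614190336 /12671684792361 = 0.00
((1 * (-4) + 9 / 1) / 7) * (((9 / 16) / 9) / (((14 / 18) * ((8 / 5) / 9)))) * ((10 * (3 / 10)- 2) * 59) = 119475 / 6272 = 19.05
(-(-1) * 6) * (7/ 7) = 6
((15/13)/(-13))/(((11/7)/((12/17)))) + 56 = 1768508/31603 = 55.96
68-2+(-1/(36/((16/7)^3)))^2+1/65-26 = 24854566409/619421985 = 40.13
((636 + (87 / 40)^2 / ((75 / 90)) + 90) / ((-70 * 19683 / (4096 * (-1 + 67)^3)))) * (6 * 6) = -379898832896 / 16875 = -22512523.43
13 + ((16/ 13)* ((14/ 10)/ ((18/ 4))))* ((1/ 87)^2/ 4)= 57562301/ 4427865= 13.00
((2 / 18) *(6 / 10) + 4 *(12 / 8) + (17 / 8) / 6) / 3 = 1541 / 720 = 2.14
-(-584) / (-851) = -584 / 851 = -0.69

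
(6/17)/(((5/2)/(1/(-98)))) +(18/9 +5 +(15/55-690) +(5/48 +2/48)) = -1501081663/2199120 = -682.58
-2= -2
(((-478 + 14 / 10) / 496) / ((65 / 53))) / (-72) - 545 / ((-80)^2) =-1724117 / 23212800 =-0.07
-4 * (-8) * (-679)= -21728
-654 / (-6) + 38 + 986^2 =972343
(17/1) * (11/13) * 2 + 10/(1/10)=1674/13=128.77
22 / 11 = 2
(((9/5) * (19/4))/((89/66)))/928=5643/825920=0.01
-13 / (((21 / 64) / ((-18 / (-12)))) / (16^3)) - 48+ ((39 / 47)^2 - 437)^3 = -6285591977716608784 / 75454507303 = -83303068.33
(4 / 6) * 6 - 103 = -99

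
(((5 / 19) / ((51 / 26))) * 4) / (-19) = -520 / 18411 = -0.03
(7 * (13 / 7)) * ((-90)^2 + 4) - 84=105268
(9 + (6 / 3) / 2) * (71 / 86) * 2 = 710 / 43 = 16.51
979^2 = 958441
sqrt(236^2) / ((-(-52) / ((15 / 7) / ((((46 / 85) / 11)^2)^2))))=676378375303125 / 407448496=1660034.05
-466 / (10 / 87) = -20271 / 5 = -4054.20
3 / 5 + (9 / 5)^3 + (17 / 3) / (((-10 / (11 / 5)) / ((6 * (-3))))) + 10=4859 / 125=38.87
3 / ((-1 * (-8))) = 3 / 8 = 0.38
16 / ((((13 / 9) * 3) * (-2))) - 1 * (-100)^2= -130024 / 13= -10001.85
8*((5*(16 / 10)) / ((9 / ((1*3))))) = 64 / 3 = 21.33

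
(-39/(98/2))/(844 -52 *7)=-13/7840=-0.00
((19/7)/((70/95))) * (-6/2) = -1083/98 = -11.05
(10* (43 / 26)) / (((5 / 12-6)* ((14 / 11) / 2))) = -28380 / 6097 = -4.65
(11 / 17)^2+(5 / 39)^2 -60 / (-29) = 31920854 / 12747501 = 2.50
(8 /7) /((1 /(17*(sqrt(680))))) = 272*sqrt(170) /7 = 506.64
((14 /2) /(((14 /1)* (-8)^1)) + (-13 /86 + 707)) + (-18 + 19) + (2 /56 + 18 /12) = 3416095 /4816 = 709.32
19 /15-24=-22.73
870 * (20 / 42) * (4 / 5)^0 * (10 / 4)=1035.71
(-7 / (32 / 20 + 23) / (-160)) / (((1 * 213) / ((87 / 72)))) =203 / 20120832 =0.00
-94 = -94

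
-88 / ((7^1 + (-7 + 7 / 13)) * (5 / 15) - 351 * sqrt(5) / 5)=2730 / 4258829 + 1067742 * sqrt(5) / 4258829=0.56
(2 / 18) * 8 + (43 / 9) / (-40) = 277 / 360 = 0.77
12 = 12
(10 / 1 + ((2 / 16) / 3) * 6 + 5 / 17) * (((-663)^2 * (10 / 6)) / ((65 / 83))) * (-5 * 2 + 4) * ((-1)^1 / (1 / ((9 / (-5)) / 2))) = -1065306411 / 20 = -53265320.55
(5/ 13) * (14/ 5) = 14/ 13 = 1.08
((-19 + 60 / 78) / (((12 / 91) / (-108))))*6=89586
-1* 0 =0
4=4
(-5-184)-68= -257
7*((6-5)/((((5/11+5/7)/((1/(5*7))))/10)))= 77/45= 1.71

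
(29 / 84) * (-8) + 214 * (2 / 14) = 584 / 21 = 27.81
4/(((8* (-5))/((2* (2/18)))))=-0.02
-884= -884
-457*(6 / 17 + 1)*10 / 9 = -105110 / 153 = -686.99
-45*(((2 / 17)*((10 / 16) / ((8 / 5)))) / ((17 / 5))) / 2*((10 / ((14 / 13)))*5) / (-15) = 121875 / 129472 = 0.94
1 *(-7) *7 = -49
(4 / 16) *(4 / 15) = 1 / 15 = 0.07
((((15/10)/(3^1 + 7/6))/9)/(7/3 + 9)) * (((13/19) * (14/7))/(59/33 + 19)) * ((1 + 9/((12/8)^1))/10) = 1287/7913500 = 0.00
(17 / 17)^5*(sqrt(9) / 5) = 3 / 5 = 0.60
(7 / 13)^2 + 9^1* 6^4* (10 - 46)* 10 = -709637711 / 169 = -4199039.71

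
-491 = -491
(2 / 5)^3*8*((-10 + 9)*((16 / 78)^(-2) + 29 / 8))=-1753 / 125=-14.02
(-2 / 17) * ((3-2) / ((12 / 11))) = -11 / 102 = -0.11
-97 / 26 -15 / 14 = -437 / 91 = -4.80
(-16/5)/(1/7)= -112/5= -22.40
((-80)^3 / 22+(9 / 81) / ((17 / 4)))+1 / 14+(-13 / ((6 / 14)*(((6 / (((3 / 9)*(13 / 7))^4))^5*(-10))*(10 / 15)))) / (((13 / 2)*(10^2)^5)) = -134502752659526134874469174466840374090504944213 / 5779439383999508718456156186441600000000000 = -23272.63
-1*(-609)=609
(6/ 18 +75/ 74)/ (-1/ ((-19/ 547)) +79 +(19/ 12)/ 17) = 193154/ 15471661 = 0.01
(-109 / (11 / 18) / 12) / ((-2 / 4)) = 327 / 11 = 29.73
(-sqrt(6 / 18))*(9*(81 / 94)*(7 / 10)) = -1701*sqrt(3) / 940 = -3.13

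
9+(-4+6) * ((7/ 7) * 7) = 23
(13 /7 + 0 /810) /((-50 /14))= -13 /25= -0.52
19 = 19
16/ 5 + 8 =56/ 5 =11.20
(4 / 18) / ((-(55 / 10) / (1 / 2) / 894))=-18.06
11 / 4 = 2.75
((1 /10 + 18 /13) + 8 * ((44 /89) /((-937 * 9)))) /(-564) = -144807881 /55029372840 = -0.00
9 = 9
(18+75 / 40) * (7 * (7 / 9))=2597 / 24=108.21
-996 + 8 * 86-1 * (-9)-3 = -302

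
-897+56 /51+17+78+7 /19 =-775717 /969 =-800.53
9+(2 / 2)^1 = 10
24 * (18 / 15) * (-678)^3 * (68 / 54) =-56515389696 / 5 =-11303077939.20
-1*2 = -2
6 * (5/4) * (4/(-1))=-30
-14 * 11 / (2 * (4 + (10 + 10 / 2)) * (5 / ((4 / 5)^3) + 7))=-4928 / 20387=-0.24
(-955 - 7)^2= 925444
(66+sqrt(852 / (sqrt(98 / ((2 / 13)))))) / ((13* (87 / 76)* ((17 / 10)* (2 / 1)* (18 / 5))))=1900* 13^(3 / 4)* sqrt(1491) / 15746913+20900 / 57681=0.39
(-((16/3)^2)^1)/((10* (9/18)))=-5.69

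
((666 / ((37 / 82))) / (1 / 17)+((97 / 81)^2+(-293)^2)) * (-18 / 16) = -363946655 / 2916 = -124810.24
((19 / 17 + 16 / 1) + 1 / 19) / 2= 2773 / 323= 8.59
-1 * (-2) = 2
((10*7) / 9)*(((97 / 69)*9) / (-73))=-6790 / 5037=-1.35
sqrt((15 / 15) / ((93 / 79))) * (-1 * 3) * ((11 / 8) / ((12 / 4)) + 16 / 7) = -461 * sqrt(7347) / 5208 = -7.59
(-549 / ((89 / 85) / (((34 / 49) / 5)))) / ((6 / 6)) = -317322 / 4361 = -72.76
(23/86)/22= 23/1892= 0.01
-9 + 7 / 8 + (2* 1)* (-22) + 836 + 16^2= 8319 / 8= 1039.88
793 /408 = 1.94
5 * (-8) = -40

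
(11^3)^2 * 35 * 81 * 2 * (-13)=-130581761310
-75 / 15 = -5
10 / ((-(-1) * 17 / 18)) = 180 / 17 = 10.59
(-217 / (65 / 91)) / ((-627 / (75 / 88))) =7595 / 18392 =0.41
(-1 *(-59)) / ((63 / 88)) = 5192 / 63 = 82.41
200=200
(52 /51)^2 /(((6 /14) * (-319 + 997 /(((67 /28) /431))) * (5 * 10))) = 634088 /2342933266725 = 0.00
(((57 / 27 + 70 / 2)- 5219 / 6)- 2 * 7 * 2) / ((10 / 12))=-1032.87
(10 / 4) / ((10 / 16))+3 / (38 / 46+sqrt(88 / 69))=-169 / 941+138*sqrt(1518) / 941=5.53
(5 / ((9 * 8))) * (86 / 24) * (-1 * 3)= -215 / 288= -0.75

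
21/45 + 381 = 381.47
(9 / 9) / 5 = 1 / 5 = 0.20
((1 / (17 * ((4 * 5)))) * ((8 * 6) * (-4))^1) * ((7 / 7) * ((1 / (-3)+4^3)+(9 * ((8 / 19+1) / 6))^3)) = -4829950 / 116603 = -41.42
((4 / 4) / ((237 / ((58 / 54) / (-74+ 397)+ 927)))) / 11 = 8084396 / 22735647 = 0.36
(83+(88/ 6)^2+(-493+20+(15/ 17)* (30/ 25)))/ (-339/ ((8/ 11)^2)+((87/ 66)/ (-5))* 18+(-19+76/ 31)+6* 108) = 2902155520/ 237336507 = 12.23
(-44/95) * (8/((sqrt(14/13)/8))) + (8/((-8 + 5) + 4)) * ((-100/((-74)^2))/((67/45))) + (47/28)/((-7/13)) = -1408 * sqrt(182)/665 - 57806753/17977708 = -31.78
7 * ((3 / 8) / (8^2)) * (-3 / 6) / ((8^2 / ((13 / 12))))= -91 / 262144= -0.00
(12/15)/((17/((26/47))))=104/3995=0.03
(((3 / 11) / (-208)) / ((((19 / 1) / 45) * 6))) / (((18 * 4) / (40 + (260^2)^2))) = -2856100025 / 86944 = -32849.88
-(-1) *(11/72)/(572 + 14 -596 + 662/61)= 671/3744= 0.18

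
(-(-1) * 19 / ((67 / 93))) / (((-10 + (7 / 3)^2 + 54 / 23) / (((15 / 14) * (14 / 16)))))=-5486535 / 489904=-11.20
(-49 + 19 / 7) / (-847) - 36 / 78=-31362 / 77077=-0.41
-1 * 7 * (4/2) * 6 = -84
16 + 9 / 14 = 233 / 14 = 16.64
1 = 1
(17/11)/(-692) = -17/7612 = -0.00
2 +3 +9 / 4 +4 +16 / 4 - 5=41 / 4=10.25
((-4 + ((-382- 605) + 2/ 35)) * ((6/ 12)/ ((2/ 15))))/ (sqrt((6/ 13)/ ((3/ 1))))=-104049 * sqrt(26)/ 56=-9474.07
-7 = -7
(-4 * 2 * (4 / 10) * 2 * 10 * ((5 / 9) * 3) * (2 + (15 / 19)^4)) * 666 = -22112407680 / 130321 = -169676.47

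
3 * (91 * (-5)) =-1365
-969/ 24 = -323/ 8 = -40.38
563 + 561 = 1124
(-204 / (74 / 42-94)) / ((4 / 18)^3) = 780759 / 3874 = 201.54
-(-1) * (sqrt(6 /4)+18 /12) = sqrt(6) /2+3 /2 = 2.72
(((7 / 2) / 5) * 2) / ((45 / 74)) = 518 / 225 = 2.30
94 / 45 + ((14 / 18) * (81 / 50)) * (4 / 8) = 2447 / 900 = 2.72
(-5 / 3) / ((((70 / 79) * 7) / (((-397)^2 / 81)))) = -12451111 / 23814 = -522.85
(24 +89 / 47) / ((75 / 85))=20689 / 705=29.35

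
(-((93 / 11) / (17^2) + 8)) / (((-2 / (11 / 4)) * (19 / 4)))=25525 / 10982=2.32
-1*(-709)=709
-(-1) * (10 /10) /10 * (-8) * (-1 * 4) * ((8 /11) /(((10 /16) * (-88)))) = -128 /3025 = -0.04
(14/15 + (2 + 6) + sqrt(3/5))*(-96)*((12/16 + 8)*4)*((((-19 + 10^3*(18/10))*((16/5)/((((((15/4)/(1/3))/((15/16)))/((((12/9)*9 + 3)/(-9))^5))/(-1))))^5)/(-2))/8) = 2434960937500000000000*sqrt(15)/68630377364883 + 326284765625000000000000/205891132094649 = 1722155060.77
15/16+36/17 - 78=-20385/272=-74.94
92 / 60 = 23 / 15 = 1.53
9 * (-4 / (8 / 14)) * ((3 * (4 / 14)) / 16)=-27 / 8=-3.38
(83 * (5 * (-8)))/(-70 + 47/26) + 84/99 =49.53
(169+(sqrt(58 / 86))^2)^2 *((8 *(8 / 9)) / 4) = 94633984 / 1849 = 51181.17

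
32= 32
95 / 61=1.56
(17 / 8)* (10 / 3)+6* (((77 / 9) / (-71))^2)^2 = 1574916037493 / 222301385388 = 7.08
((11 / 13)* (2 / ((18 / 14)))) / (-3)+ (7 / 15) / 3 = -497 / 1755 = -0.28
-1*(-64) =64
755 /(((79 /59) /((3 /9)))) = 44545 /237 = 187.95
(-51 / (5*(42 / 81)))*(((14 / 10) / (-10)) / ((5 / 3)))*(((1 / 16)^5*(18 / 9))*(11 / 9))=5049 / 1310720000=0.00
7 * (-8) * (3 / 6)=-28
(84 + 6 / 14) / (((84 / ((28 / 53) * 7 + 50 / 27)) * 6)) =782287 / 841428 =0.93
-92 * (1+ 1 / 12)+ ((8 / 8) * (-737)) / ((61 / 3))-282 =-76478 / 183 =-417.91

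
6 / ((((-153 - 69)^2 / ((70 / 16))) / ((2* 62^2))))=33635 / 8214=4.09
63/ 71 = 0.89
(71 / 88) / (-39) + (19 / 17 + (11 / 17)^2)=1503289 / 991848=1.52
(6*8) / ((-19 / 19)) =-48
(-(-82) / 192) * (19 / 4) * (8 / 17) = 779 / 816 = 0.95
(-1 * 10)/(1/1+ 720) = -10/721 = -0.01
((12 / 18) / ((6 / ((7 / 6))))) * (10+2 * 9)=98 / 27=3.63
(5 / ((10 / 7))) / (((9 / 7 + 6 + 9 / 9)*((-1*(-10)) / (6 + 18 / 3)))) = 147 / 290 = 0.51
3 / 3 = 1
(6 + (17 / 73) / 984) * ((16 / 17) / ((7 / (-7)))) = -862018 / 152643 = -5.65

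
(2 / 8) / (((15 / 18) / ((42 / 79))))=63 / 395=0.16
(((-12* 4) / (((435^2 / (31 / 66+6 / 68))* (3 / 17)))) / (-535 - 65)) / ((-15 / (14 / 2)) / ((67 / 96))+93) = 293594 / 19752833491875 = 0.00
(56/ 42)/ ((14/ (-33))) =-22/ 7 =-3.14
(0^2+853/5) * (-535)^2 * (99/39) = 123953038.85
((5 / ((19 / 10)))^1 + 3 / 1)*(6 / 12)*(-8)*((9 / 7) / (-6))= 642 / 133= 4.83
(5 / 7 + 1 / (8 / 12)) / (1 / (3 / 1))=93 / 14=6.64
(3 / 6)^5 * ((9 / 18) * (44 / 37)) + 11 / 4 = 1639 / 592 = 2.77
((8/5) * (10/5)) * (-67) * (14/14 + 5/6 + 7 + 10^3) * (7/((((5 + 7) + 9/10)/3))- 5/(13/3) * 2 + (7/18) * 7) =-33337914404/75465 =-441766.57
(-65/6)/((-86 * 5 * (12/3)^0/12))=13/43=0.30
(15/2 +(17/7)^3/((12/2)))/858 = 5087/441441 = 0.01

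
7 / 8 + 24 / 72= 29 / 24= 1.21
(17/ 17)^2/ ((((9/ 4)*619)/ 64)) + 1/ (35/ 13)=81383/ 194985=0.42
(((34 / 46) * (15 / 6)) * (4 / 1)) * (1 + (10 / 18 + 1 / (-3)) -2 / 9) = 170 / 23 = 7.39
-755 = -755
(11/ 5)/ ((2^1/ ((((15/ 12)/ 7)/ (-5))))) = -11/ 280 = -0.04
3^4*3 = 243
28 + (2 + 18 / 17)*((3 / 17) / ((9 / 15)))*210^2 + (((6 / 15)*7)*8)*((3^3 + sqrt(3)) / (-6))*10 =11182780 / 289 - 112*sqrt(3) / 3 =38630.08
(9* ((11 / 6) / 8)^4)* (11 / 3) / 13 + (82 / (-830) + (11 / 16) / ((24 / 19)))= 4319481029 / 9546301440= 0.45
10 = 10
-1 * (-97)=97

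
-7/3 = -2.33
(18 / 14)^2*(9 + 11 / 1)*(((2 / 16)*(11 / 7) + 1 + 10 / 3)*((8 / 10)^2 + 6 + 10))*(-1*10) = -8547552 / 343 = -24919.98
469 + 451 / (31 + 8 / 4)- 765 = -847 / 3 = -282.33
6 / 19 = 0.32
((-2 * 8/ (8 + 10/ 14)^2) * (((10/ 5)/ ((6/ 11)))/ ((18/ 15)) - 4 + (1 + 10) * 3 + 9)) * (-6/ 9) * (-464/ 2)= -134415232/ 100467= -1337.90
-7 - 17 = -24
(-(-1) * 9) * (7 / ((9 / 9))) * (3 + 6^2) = 2457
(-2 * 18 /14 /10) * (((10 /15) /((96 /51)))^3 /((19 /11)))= -54043 /8171520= -0.01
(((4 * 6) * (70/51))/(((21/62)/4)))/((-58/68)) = -456.09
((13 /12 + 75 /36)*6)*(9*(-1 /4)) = -171 /4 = -42.75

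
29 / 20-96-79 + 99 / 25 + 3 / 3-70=-23859 / 100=-238.59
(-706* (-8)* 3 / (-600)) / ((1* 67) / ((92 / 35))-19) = -64952 / 14925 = -4.35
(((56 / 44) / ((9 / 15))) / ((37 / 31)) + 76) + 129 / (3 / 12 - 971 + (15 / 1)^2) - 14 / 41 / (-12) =7728696337 / 99554642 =77.63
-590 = -590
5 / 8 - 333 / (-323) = 4279 / 2584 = 1.66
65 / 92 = 0.71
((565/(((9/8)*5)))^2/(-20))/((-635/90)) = 408608/5715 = 71.50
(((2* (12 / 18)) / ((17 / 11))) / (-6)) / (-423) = 22 / 64719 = 0.00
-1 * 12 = -12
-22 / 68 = -11 / 34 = -0.32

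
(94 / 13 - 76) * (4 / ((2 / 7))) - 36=-12984 / 13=-998.77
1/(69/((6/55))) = 2/1265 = 0.00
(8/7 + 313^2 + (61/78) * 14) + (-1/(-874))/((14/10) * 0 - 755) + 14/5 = 3530252027083/36028902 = 97983.89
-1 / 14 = -0.07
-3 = -3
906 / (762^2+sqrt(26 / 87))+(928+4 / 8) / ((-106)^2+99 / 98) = 1359695753298065247 / 16150500785926090681 - 453 * sqrt(2262) / 14665914281003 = 0.08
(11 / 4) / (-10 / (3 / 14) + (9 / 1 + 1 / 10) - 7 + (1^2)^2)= -165 / 2614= -0.06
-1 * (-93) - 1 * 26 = 67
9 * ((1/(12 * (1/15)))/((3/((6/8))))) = 2.81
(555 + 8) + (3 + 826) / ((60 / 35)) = 12559 / 12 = 1046.58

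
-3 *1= -3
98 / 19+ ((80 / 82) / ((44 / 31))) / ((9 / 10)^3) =6.10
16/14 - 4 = -20/7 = -2.86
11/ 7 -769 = -5372/ 7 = -767.43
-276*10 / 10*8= -2208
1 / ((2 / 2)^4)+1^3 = 2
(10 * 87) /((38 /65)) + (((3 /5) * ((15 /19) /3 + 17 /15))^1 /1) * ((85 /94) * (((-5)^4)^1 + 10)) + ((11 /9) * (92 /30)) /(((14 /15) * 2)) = 221805245 /112518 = 1971.29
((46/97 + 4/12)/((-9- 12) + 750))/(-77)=-235/16334703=-0.00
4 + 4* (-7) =-24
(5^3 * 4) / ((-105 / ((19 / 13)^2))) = -36100 / 3549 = -10.17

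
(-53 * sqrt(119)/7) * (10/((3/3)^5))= -530 * sqrt(119)/7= -825.95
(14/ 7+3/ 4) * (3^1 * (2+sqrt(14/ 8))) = 33 * sqrt(7)/ 8+33/ 2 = 27.41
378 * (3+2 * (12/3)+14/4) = 5481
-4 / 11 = -0.36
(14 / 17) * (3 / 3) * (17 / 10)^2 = 119 / 50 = 2.38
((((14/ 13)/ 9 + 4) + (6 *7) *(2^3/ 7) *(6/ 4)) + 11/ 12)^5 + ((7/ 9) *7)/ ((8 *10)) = 304562933697172587255193/ 112253339427840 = 2713174817.33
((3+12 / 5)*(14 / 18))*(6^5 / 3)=54432 / 5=10886.40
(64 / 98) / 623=0.00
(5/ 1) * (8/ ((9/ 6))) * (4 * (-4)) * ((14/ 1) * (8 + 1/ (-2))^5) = -141750000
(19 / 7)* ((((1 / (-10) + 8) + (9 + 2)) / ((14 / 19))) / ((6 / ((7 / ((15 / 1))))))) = 5.42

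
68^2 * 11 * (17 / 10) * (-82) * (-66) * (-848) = -1984189177344 / 5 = -396837835468.80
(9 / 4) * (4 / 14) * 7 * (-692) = -3114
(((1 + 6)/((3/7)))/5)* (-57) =-931/5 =-186.20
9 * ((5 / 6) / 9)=5 / 6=0.83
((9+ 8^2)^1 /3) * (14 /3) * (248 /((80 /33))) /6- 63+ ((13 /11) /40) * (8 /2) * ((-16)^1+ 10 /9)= 1852649 /990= 1871.36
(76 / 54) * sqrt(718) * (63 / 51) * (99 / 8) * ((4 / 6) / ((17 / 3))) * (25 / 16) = 36575 * sqrt(718) / 9248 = 105.97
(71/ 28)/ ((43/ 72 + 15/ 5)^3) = 6625152/ 121617853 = 0.05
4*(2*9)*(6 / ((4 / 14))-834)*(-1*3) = 175608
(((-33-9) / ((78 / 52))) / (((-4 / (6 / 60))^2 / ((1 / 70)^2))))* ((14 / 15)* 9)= -3 / 100000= -0.00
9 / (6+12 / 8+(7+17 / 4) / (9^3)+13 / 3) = 2916 / 3839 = 0.76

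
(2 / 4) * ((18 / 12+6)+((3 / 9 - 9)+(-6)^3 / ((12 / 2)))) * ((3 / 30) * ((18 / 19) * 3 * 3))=-6021 / 380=-15.84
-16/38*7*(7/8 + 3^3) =-1561/19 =-82.16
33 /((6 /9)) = 99 /2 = 49.50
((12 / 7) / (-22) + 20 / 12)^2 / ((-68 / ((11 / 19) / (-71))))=134689 / 444991932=0.00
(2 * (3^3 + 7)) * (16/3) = 1088/3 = 362.67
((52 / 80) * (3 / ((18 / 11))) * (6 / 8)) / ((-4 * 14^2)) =-0.00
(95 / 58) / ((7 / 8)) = 380 / 203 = 1.87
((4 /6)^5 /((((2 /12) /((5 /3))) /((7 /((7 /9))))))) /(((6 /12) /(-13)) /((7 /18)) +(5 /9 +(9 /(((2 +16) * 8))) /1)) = 465920 /20409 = 22.83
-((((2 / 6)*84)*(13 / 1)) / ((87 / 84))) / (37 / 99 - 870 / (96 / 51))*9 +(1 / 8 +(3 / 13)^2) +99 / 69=5582227095035 / 659666719192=8.46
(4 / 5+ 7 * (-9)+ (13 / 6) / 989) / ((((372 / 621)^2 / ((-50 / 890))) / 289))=331193707821 / 117687904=2814.17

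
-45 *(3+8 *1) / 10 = -99 / 2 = -49.50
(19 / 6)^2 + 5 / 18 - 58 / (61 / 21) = -21217 / 2196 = -9.66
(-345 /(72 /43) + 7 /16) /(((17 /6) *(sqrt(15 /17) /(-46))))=226987 *sqrt(255) /1020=3553.62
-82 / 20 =-41 / 10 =-4.10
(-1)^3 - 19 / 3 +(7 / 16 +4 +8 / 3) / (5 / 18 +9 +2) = -32659 / 4872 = -6.70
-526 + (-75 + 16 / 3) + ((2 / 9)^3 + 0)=-434233 / 729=-595.66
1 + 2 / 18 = 10 / 9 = 1.11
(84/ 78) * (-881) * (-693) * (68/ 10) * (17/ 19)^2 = 83987361612/ 23465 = 3579261.10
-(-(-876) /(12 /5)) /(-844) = 0.43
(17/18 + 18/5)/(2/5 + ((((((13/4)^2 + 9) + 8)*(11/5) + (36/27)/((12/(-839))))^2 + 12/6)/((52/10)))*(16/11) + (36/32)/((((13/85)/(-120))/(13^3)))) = -8422128/3593467375367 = -0.00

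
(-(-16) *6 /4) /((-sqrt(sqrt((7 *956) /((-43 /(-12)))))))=-4 *43^(1 /4) *5019^(3 /4) /1673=-3.65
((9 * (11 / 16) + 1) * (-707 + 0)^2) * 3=172447905 / 16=10777994.06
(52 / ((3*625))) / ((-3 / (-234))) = 1352 / 625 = 2.16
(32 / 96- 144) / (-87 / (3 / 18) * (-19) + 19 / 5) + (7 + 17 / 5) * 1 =7728229 / 744135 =10.39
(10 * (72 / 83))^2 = 518400 / 6889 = 75.25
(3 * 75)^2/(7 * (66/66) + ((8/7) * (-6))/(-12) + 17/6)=2126250/437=4865.56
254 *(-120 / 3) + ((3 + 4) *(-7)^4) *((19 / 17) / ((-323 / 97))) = -4566519 / 289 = -15801.10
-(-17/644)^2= -289/414736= -0.00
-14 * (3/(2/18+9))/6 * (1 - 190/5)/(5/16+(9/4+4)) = 888/205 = 4.33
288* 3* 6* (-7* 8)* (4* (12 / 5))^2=-668860416 / 25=-26754416.64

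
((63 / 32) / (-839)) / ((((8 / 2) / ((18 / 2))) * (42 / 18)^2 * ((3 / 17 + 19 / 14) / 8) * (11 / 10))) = -12393 / 2694868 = -0.00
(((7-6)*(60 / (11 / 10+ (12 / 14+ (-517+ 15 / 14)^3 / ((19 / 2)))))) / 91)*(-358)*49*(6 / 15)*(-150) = -391958448000 / 8164787530211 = -0.05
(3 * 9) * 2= 54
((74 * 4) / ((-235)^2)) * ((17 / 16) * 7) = 4403 / 110450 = 0.04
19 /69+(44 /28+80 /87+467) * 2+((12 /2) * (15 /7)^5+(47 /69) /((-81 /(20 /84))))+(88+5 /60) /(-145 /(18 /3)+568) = 64559312047924753 /53332339095126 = 1210.51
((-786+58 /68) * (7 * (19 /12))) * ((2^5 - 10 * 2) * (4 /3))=-7100870 /51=-139232.75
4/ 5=0.80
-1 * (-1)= 1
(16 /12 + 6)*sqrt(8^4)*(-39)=-18304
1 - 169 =-168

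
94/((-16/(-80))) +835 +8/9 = 11753/9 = 1305.89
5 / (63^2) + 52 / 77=29539 / 43659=0.68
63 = 63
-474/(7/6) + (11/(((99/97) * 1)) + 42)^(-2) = -641676933/1579375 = -406.29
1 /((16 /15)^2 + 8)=225 /2056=0.11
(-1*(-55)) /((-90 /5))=-55 /18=-3.06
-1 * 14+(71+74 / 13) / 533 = -96009 / 6929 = -13.86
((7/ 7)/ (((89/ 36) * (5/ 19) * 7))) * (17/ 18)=646/ 3115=0.21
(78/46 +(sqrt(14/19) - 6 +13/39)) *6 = -548/23 +6 *sqrt(266)/19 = -18.68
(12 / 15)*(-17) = -68 / 5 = -13.60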